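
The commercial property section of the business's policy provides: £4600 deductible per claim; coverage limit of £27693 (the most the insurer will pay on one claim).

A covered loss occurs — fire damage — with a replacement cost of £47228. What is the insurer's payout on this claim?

£27693

Less the £4600 deductible: £47228 − £4600 = £42628.
£42628 exceeds the £27693 limit, so the insurer pays the limit: £27693.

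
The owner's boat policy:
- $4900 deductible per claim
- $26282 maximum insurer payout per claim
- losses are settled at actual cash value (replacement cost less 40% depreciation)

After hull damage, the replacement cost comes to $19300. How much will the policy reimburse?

Depreciate 40%: the covered value is $19300 × 0.6 = $11580.
Less the $4900 deductible: $11580 − $4900 = $6680.
$6680 ≤ $26282, so the limit doesn't bind; insurer pays $6680.

$6680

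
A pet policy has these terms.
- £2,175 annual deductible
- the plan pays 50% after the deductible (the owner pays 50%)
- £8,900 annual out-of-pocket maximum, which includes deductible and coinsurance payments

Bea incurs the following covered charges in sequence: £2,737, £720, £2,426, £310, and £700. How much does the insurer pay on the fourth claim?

£155

Claim 1 — £2,737: £2,175 finishes the deductible; £562 goes to coinsurance; coinsurance £562 × 50% = £281. Owner pays £2,456; OOP now £2,456. Insurer: £2,737 − £2,456 = £281.
Claim 2 — £720: deductible met; 50% of £720 = £360. Cost to owner: £360. OOP to date £2,816. Plan pays £720 − £360 = £360.
Claim 3 — £2,426: deductible met; 50% of £2,426 = £1,213. Owner pays £1,213; OOP now £4,029. Plan pays £2,426 − £1,213 = £1,213.
Claim 4 — £310: deductible already satisfied, so owner's share is 50% × £310 = £155. Owner pays £155; OOP now £4,184. Insurer: £310 − £155 = £155.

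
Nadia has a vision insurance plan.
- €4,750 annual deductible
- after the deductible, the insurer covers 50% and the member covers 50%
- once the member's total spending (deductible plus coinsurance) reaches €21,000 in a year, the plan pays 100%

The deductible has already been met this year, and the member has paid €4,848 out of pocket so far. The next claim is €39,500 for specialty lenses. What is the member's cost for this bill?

With the deductible met, the entire €39,500 is subject to coinsurance.
Coinsurance: €39,500 × 50% = €19,750.
Year-to-date out-of-pocket would reach €4,848 + €19,750 = €24,598, above the €21,000 maximum, so the member pays only €21,000 − €4,848 = €16,152.

€16,152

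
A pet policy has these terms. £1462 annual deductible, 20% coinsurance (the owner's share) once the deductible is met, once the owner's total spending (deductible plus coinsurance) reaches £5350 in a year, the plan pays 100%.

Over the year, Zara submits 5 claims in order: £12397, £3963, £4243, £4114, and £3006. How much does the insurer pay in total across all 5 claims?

#1 (£12397): £1462 to deductible, leaving £10935; coinsurance £10935 × 20% = £2187. Owner pays £3649; OOP now £3649. Plan pays £12397 − £3649 = £8748.
#2 (£3963): deductible already satisfied, so owner's share is 20% × £3963 = £792.60. Owner owes £792.60 (running OOP £4441.60). Plan pays £3963 − £792.60 = £3170.40.
#3 (£4243): deductible already satisfied, so owner's share is 20% × £4243 = £848.60. Cost to owner: £848.60. OOP to date £5290.20. Plan pays £4243 − £848.60 = £3394.40.
#4 (£4114): 20% coinsurance on £4114 = £822.80. Adding that to £5290.20 gives £6113, past the £5350 cap; owner pays only £5350 − £5290.20 = £59.80. Insurer: £4114 − £59.80 = £4054.20.
#5 (£3006): 20% coinsurance on £3006 = £601.20. Adding that to £5350 gives £5951.20, past the £5350 cap; owner pays only £5350 − £5350 = £0. Plan pays £3006 − £0 = £3006.
Insurer total: £8748 + £3170.40 + £3394.40 + £4054.20 + £3006 = £22373.

£22373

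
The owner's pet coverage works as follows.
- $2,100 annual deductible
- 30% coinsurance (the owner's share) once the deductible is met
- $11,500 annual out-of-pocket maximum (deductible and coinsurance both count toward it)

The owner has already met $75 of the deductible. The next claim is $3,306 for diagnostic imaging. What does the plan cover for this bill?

$896.70

$75 of the $2,100 deductible is already met, leaving $2,025.
After the $2,025 deductible portion, $3,306 − $2,025 = $1,281 is subject to coinsurance.
Coinsurance: $1,281 × 30% = $384.30.
Owner responsibility before any cap: $2,025 + $384.30 = $2,409.30.
Total out-of-pocket so far would be $75 + $2,409.30 = $2,484.30, below the $11,500 cap — no reduction.
Insurer pays the balance: $3,306 − $2,409.30 = $896.70.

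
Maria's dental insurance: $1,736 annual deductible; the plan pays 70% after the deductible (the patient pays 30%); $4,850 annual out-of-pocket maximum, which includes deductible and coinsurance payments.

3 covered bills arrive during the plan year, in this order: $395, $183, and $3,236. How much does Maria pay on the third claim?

Claim 1 ($395): entire amount goes to the deductible. Patient owes $395 (running OOP $395).
Claim 2 ($183): entire amount goes to the deductible. Cost to patient: $183. OOP to date $578.
Claim 3 ($3,236): deductible takes $1,158, $2,078 remains; coinsurance $2,078 × 30% = $623.40. Patient pays $1,781.40; OOP now $2,359.40.

$1,781.40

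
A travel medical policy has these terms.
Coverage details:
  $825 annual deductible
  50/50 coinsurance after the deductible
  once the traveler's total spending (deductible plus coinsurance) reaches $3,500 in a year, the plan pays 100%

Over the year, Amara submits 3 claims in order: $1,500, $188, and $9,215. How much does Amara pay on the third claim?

$2,243.50

#1 ($1,500): $825 to deductible, leaving $675; traveler's 50% is $337.50. Traveler pays $1,162.50; OOP now $1,162.50.
#2 ($188): deductible met; 50% of $188 = $94. Traveler owes $94 (running OOP $1,256.50).
#3 ($9,215): deductible met; 50% of $9,215 = $4,607.50. Adding that to $1,256.50 gives $5,864, past the $3,500 cap; traveler pays only $3,500 − $1,256.50 = $2,243.50.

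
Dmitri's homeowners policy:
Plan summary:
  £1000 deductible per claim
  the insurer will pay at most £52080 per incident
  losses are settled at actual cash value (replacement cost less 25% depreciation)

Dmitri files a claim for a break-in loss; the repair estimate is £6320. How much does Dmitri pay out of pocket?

£2580

Actual cash value after 25% depreciation: £6320 × 75% = £4740.
Subtract the deductible: £4740 − £1000 = £3740.
£3740 ≤ £52080, so the limit doesn't bind; insurer pays £3740.
The homeowner bears the rest of the original loss: £6320 − £3740 = £2580.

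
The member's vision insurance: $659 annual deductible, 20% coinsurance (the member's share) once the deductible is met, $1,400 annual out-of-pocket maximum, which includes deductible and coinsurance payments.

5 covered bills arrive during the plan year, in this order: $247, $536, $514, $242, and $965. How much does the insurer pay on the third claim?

$411.20

Bill 1, $247: fully absorbed by the deductible. Cost to member: $247. OOP to date $247. Plan pays $247 − $247 = $0.
Bill 2, $536: $412 finishes the deductible; $124 goes to coinsurance; coinsurance $124 × 20% = $24.80. Member pays $436.80; OOP now $683.80. Insurer: $536 − $436.80 = $99.20.
Bill 3, $514: deductible already satisfied, so member's share is 20% × $514 = $102.80. Member pays $102.80; OOP now $786.60. Plan pays $514 − $102.80 = $411.20.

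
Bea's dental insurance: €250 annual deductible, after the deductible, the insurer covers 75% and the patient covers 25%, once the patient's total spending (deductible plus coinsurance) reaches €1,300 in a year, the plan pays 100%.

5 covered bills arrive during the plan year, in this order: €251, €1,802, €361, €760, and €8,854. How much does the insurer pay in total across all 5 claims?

Claim 1 — €251: deductible takes €250, €1 remains; patient's 25% is €0.25. Patient owes €250.25 (running OOP €250.25). Insurer: €251 − €250.25 = €0.75.
Claim 2 — €1,802: 25% coinsurance on €1,802 = €450.50. Cost to patient: €450.50. OOP to date €700.75. Plan pays €1,802 − €450.50 = €1,351.50.
Claim 3 — €361: 25% coinsurance on €361 = €90.25. Patient pays €90.25; OOP now €791. Insurer: €361 − €90.25 = €270.75.
Claim 4 — €760: deductible already satisfied, so patient's share is 25% × €760 = €190. Patient pays €190; OOP now €981. Insurer: €760 − €190 = €570.
Claim 5 — €8,854: deductible already satisfied, so patient's share is 25% × €8,854 = €2,213.50. OOP would hit €3,194.50 > €1,300, so the cap limits the patient to €1,300 − €981 = €319. Insurer: €8,854 − €319 = €8,535.
Insurer total = bills − patient's total = €12,028 − €1,300 = €10,728.

€10,728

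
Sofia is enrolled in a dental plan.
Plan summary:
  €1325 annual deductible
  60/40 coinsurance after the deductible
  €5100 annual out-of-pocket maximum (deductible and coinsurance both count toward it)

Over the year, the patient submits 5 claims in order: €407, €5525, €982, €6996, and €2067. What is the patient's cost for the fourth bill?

#1 (€407): all of it applies to the deductible. Patient pays €407; OOP now €407.
#2 (€5525): €918 to deductible, leaving €4607; 40% of €4607 = €1842.80. Patient owes €2760.80 (running OOP €3167.80).
#3 (€982): 40% coinsurance on €982 = €392.80. Patient owes €392.80 (running OOP €3560.60).
#4 (€6996): deductible already satisfied, so patient's share is 40% × €6996 = €2798.40. Adding that to €3560.60 gives €6359, past the €5100 cap; patient pays only €5100 − €3560.60 = €1539.40.

€1539.40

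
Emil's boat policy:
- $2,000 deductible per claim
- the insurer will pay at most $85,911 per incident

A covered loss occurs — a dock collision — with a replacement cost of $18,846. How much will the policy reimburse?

Less the $2,000 deductible: $18,846 − $2,000 = $16,846.
That's under the $85,911 cap, so the insurer reimburses the full $16,846.

$16,846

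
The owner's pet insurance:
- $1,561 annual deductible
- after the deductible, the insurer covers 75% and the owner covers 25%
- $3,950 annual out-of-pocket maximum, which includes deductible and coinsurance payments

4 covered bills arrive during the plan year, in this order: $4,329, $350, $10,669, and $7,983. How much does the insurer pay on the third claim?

$9,059.50

Bill 1, $4,329: deductible takes $1,561, $2,768 remains; owner's 25% is $692. Cost to owner: $2,253. OOP to date $2,253. Plan pays $4,329 − $2,253 = $2,076.
Bill 2, $350: deductible already satisfied, so owner's share is 25% × $350 = $87.50. Owner pays $87.50; OOP now $2,340.50. Insurer: $350 − $87.50 = $262.50.
Bill 3, $10,669: 25% coinsurance on $10,669 = $2,667.25. OOP would hit $5,007.75 > $3,950, so the cap limits the owner to $3,950 − $2,340.50 = $1,609.50. Insurer: $10,669 − $1,609.50 = $9,059.50.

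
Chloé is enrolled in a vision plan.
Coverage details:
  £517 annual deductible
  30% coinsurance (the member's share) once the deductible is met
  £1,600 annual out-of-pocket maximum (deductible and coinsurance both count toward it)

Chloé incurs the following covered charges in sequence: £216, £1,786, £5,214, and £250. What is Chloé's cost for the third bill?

£637.50

Claim 1 (£216): all of it applies to the deductible. Cost to member: £216. OOP to date £216.
Claim 2 (£1,786): deductible takes £301, £1,485 remains; member's 30% is £445.50. Member pays £746.50; OOP now £962.50.
Claim 3 (£5,214): deductible already satisfied, so member's share is 30% × £5,214 = £1,564.20. That would push OOP to £2,526.70, over the £1,600 cap, so member pays £1,600 − £962.50 = £637.50.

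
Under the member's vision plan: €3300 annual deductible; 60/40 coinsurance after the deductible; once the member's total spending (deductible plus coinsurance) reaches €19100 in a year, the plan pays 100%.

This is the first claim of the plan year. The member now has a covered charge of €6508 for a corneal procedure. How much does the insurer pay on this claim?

Deductible not yet touched, so the first €3300 of the bill goes to the deductible.
After the €3300 deductible portion, €6508 − €3300 = €3208 is subject to coinsurance.
Member's 40% share of €3208 is €1283.20.
Member responsibility before any cap: €3300 + €1283.20 = €4583.20.
Total out-of-pocket so far would be €0 + €4583.20 = €4583.20, below the €19100 cap — no reduction.
The insurer covers the remainder: €6508 − €4583.20 = €1924.80.

€1924.80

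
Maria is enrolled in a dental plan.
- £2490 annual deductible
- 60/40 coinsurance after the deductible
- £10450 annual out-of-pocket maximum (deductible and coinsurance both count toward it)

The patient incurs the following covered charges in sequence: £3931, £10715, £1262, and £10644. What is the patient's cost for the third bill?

Bill 1, £3931: deductible takes £2490, £1441 remains; patient's 40% is £576.40. Patient pays £3066.40; OOP now £3066.40.
Bill 2, £10715: deductible already satisfied, so patient's share is 40% × £10715 = £4286. Cost to patient: £4286. OOP to date £7352.40.
Bill 3, £1262: deductible met; 40% of £1262 = £504.80. Patient pays £504.80; OOP now £7857.20.

£504.80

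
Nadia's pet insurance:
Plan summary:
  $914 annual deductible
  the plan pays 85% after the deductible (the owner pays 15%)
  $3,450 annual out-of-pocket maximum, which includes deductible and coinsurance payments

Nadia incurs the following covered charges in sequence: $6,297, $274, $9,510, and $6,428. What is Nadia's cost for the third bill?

Claim 1 ($6,297): $914 finishes the deductible; $5,383 goes to coinsurance; 15% of $5,383 = $807.45. Cost to owner: $1,721.45. OOP to date $1,721.45.
Claim 2 ($274): deductible met; 15% of $274 = $41.10. Owner pays $41.10; OOP now $1,762.55.
Claim 3 ($9,510): deductible met; 15% of $9,510 = $1,426.50. Cost to owner: $1,426.50. OOP to date $3,189.05.

$1,426.50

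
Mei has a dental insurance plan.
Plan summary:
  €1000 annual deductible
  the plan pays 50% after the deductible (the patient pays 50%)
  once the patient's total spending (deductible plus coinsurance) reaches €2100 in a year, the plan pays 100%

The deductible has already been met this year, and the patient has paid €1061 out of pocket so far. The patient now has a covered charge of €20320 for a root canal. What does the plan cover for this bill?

€19281

The deductible is already satisfied, so the full bill goes to coinsurance.
50% of €20320 = €10160 falls to the patient.
Adding €10160 to the €1061 already spent would give €11221, which exceeds the €2100 cap; the patient pays just €2100 − €1061 = €1039.
The plan picks up €20320 − €1039 = €19281.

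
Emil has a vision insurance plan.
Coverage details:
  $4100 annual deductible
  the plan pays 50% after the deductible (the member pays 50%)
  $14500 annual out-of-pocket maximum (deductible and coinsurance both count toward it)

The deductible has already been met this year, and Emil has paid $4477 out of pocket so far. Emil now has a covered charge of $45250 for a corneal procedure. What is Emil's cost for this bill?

With the deductible met, the entire $45250 is subject to coinsurance.
50% of $45250 = $22625 falls to the member.
That would bring total out-of-pocket to $27102, past the $14500 cap. The member is capped at $14500 − $4477 = $10023 on this claim.

$10023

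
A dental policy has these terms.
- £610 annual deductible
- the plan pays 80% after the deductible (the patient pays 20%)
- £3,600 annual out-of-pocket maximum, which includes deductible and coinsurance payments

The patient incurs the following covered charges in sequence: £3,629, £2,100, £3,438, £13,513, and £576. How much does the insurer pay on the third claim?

£2,750.40

Claim 1 — £3,629: £610 to deductible, leaving £3,019; patient's 20% is £603.80. Patient owes £1,213.80 (running OOP £1,213.80). Insurer: £3,629 − £1,213.80 = £2,415.20.
Claim 2 — £2,100: 20% coinsurance on £2,100 = £420. Cost to patient: £420. OOP to date £1,633.80. Insurer: £2,100 − £420 = £1,680.
Claim 3 — £3,438: deductible met; 20% of £3,438 = £687.60. Patient pays £687.60; OOP now £2,321.40. Insurer: £3,438 − £687.60 = £2,750.40.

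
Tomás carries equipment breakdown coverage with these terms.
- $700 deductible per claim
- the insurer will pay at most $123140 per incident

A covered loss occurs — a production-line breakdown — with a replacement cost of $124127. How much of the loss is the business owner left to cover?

Less the $700 deductible: $124127 − $700 = $123427.
$123427 exceeds the $123140 limit, so the insurer pays the limit: $123140.
Business owner's share is the uncovered remainder: $124127 − $123140 = $987.

$987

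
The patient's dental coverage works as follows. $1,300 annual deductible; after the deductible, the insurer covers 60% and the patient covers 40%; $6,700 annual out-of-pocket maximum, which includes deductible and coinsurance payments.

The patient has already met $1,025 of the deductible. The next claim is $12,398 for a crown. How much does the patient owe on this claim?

Remaining deductible: $1,300 − $1,025 = $275.
That leaves $12,398 − $275 = $12,123 for coinsurance.
Coinsurance: $12,123 × 40% = $4,849.20.
So the patient owes $275 + $4,849.20 = $5,124.20 before any cap.
Year-to-date out-of-pocket becomes $1,025 + $5,124.20 = $6,149.20, still under the $6,700 maximum, so no cap applies.

$5,124.20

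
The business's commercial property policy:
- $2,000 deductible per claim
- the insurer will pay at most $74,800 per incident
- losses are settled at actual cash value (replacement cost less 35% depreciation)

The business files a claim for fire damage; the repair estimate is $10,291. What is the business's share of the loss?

Actual cash value after 35% depreciation: $10,291 × 65% = $6,689.15.
After the deductible, $6,689.15 − $2,000 = $4,689.15 remains.
That's under the $74,800 cap, so the insurer reimburses the full $4,689.15.
Out of pocket: $10,291 − $4,689.15 = $5,601.85.

$5,601.85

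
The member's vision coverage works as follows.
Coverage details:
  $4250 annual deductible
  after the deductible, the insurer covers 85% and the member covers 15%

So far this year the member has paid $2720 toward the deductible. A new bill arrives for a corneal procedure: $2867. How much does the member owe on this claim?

$1730.55

$2720 of the $4250 deductible is already met, leaving $1530.
After the $1530 deductible portion, $2867 − $1530 = $1337 is subject to coinsurance.
Member's 15% share of $1337 is $200.55.
So the member owes $1530 + $200.55 = $1730.55.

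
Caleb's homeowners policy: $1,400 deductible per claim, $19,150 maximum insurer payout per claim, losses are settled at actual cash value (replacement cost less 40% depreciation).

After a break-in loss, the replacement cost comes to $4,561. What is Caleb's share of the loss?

$3,224.40

Actual cash value after 40% depreciation: $4,561 × 60% = $2,736.60.
After the deductible, $2,736.60 − $1,400 = $1,336.60 remains.
$1,336.60 ≤ $19,150, so the limit doesn't bind; insurer pays $1,336.60.
Out of pocket: $4,561 − $1,336.60 = $3,224.40.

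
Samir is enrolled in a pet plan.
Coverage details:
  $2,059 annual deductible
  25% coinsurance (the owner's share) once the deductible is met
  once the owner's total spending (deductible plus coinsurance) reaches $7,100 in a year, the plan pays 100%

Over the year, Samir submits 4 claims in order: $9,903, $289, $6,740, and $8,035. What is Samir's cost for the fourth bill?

Claim 1 ($9,903): $2,059 to deductible, leaving $7,844; coinsurance $7,844 × 25% = $1,961. Owner owes $4,020 (running OOP $4,020).
Claim 2 ($289): deductible met; 25% of $289 = $72.25. Cost to owner: $72.25. OOP to date $4,092.25.
Claim 3 ($6,740): deductible already satisfied, so owner's share is 25% × $6,740 = $1,685. Owner owes $1,685 (running OOP $5,777.25).
Claim 4 ($8,035): 25% coinsurance on $8,035 = $2,008.75. OOP would hit $7,786 > $7,100, so the cap limits the owner to $7,100 − $5,777.25 = $1,322.75.

$1,322.75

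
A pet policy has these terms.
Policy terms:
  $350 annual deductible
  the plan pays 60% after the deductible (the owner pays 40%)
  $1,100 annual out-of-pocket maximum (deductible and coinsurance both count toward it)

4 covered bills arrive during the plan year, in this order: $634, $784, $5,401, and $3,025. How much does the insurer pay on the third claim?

$5,078.20

#1 ($634): $350 to deductible, leaving $284; 40% of $284 = $113.60. Owner owes $463.60 (running OOP $463.60). Insurer: $634 − $463.60 = $170.40.
#2 ($784): 40% coinsurance on $784 = $313.60. Owner pays $313.60; OOP now $777.20. Insurer: $784 − $313.60 = $470.40.
#3 ($5,401): deductible met; 40% of $5,401 = $2,160.40. That would push OOP to $2,937.60, over the $1,100 cap, so owner pays $1,100 − $777.20 = $322.80. Plan pays $5,401 − $322.80 = $5,078.20.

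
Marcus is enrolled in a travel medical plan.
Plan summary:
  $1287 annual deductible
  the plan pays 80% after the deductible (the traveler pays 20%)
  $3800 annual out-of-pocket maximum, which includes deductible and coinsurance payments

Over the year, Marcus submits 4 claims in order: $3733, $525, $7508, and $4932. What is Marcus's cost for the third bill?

$1501.60

Claim 1 ($3733): $1287 finishes the deductible; $2446 goes to coinsurance; 20% of $2446 = $489.20. Traveler pays $1776.20; OOP now $1776.20.
Claim 2 ($525): deductible already satisfied, so traveler's share is 20% × $525 = $105. Cost to traveler: $105. OOP to date $1881.20.
Claim 3 ($7508): 20% coinsurance on $7508 = $1501.60. Traveler pays $1501.60; OOP now $3382.80.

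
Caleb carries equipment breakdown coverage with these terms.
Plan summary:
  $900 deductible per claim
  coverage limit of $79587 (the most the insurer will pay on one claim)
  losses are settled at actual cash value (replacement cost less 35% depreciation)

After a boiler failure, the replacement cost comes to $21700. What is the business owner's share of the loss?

At 35% depreciation, ACV = $21700 − $7595 = $14105.
Subtract the deductible: $14105 − $900 = $13205.
That's under the $79587 cap, so the insurer reimburses the full $13205.
Business owner's share is the uncovered remainder: $21700 − $13205 = $8495.

$8495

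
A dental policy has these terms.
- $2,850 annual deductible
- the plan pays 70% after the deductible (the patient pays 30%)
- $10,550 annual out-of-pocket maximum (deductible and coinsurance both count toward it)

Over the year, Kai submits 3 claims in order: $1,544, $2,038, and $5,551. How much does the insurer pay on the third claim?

Claim 1 — $1,544: fully absorbed by the deductible. Patient pays $1,544; OOP now $1,544. Plan pays $1,544 − $1,544 = $0.
Claim 2 — $2,038: $1,306 finishes the deductible; $732 goes to coinsurance; coinsurance $732 × 30% = $219.60. Cost to patient: $1,525.60. OOP to date $3,069.60. Plan pays $2,038 − $1,525.60 = $512.40.
Claim 3 — $5,551: 30% coinsurance on $5,551 = $1,665.30. Cost to patient: $1,665.30. OOP to date $4,734.90. Insurer: $5,551 − $1,665.30 = $3,885.70.

$3,885.70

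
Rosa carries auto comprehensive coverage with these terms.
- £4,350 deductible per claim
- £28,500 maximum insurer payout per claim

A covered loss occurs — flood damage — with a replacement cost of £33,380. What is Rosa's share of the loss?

£4,880

After the deductible, £33,380 − £4,350 = £29,030 remains.
Since £29,030 > £28,500, the payout is capped at £28,500.
The policyholder bears the rest of the original loss: £33,380 − £28,500 = £4,880.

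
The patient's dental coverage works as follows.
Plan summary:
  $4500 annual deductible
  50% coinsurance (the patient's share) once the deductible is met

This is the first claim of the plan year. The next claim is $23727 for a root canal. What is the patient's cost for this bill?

$14113.50

Nothing has been paid toward the $4500 deductible, so the first $4500 of this charge is applied there.
The remaining $19227 (= $23727 − $4500) moves to coinsurance.
Coinsurance: $19227 × 50% = $9613.50.
So the patient owes $4500 + $9613.50 = $14113.50.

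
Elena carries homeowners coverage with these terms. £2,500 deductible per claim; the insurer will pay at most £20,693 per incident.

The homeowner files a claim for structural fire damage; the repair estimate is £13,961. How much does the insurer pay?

£11,461

Less the £2,500 deductible: £13,961 − £2,500 = £11,461.
£11,461 ≤ £20,693, so the limit doesn't bind; insurer pays £11,461.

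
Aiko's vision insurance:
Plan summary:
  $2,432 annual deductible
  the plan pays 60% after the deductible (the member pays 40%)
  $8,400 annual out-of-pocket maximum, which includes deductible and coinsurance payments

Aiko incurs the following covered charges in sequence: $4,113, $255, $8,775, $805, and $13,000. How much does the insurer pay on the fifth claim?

$11,638.40

#1 ($4,113): deductible takes $2,432, $1,681 remains; member's 40% is $672.40. Member owes $3,104.40 (running OOP $3,104.40). Insurer: $4,113 − $3,104.40 = $1,008.60.
#2 ($255): 40% coinsurance on $255 = $102. Member pays $102; OOP now $3,206.40. Insurer: $255 − $102 = $153.
#3 ($8,775): 40% coinsurance on $8,775 = $3,510. Member pays $3,510; OOP now $6,716.40. Plan pays $8,775 − $3,510 = $5,265.
#4 ($805): deductible already satisfied, so member's share is 40% × $805 = $322. Member owes $322 (running OOP $7,038.40). Insurer: $805 − $322 = $483.
#5 ($13,000): deductible met; 40% of $13,000 = $5,200. OOP would hit $12,238.40 > $8,400, so the cap limits the member to $8,400 − $7,038.40 = $1,361.60. Insurer: $13,000 − $1,361.60 = $11,638.40.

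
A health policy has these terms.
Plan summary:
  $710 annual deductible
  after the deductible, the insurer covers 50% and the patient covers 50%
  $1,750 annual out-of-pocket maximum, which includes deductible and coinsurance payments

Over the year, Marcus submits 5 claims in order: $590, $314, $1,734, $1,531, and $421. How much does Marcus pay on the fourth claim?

$76

Claim 1 ($590): all of it applies to the deductible. Patient pays $590; OOP now $590.
Claim 2 ($314): $120 finishes the deductible; $194 goes to coinsurance; coinsurance $194 × 50% = $97. Patient pays $217; OOP now $807.
Claim 3 ($1,734): 50% coinsurance on $1,734 = $867. Patient owes $867 (running OOP $1,674).
Claim 4 ($1,531): deductible met; 50% of $1,531 = $765.50. Adding that to $1,674 gives $2,439.50, past the $1,750 cap; patient pays only $1,750 − $1,674 = $76.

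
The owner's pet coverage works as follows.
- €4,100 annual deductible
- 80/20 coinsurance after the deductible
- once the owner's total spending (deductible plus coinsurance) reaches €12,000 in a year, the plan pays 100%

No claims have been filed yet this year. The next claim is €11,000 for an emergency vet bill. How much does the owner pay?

€5,480

Deductible not yet touched, so the first €4,100 of the bill goes to the deductible.
After the €4,100 deductible portion, €11,000 − €4,100 = €6,900 is subject to coinsurance.
Owner's 20% share of €6,900 is €1,380.
That puts the owner's cost at €4,100 + €1,380 = €5,480 before any cap.
Cumulative spending €0 + €5,480 = €5,480 stays under the €12,000 maximum.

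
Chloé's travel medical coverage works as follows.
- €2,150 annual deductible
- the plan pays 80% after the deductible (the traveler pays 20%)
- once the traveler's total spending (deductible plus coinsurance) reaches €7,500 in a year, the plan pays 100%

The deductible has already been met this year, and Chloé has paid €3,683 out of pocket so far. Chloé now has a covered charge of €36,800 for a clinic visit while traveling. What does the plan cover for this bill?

With the deductible met, the entire €36,800 is subject to coinsurance.
20% of €36,800 = €7,360 falls to the traveler.
That would bring total out-of-pocket to €11,043, past the €7,500 cap. The traveler is capped at €7,500 − €3,683 = €3,817 on this claim.
The plan picks up €36,800 − €3,817 = €32,983.

€32,983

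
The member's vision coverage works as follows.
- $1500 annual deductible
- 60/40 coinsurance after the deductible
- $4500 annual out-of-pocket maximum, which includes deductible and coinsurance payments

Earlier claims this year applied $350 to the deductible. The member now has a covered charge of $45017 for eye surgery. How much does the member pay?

Remaining deductible: $1500 − $350 = $1150.
That leaves $45017 − $1150 = $43867 for coinsurance.
Coinsurance: $43867 × 40% = $17546.80.
So the member owes $1150 + $17546.80 = $18696.80 before any cap.
Adding $18696.80 to the $350 already spent would give $19046.80, which exceeds the $4500 cap; the member pays just $4500 − $350 = $4150.

$4150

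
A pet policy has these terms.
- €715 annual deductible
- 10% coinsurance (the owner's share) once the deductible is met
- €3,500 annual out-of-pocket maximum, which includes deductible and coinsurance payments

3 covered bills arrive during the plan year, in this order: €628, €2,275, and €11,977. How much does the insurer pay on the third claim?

Claim 1 — €628: fully absorbed by the deductible. Owner pays €628; OOP now €628. Plan pays €628 − €628 = €0.
Claim 2 — €2,275: €87 to deductible, leaving €2,188; coinsurance €2,188 × 10% = €218.80. Cost to owner: €305.80. OOP to date €933.80. Insurer: €2,275 − €305.80 = €1,969.20.
Claim 3 — €11,977: deductible met; 10% of €11,977 = €1,197.70. Owner pays €1,197.70; OOP now €2,131.50. Insurer: €11,977 − €1,197.70 = €10,779.30.

€10,779.30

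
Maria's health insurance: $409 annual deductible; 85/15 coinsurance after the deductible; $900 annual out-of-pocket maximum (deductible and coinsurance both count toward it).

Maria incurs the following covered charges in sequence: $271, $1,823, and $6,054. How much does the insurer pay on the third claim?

Bill 1, $271: all of it applies to the deductible. Patient pays $271; OOP now $271. Insurer: $271 − $271 = $0.
Bill 2, $1,823: $138 finishes the deductible; $1,685 goes to coinsurance; 15% of $1,685 = $252.75. Patient pays $390.75; OOP now $661.75. Plan pays $1,823 − $390.75 = $1,432.25.
Bill 3, $6,054: deductible met; 15% of $6,054 = $908.10. That would push OOP to $1,569.85, over the $900 cap, so patient pays $900 − $661.75 = $238.25. Insurer: $6,054 − $238.25 = $5,815.75.

$5,815.75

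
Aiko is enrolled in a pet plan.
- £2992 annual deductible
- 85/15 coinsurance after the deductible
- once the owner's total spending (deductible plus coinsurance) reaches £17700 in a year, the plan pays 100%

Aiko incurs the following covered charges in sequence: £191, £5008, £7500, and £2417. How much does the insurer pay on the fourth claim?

Bill 1, £191: entire amount goes to the deductible. Owner pays £191; OOP now £191. Insurer: £191 − £191 = £0.
Bill 2, £5008: deductible takes £2801, £2207 remains; owner's 15% is £331.05. Owner owes £3132.05 (running OOP £3323.05). Insurer: £5008 − £3132.05 = £1875.95.
Bill 3, £7500: 15% coinsurance on £7500 = £1125. Owner pays £1125; OOP now £4448.05. Insurer: £7500 − £1125 = £6375.
Bill 4, £2417: deductible already satisfied, so owner's share is 15% × £2417 = £362.55. Owner owes £362.55 (running OOP £4810.60). Insurer: £2417 − £362.55 = £2054.45.

£2054.45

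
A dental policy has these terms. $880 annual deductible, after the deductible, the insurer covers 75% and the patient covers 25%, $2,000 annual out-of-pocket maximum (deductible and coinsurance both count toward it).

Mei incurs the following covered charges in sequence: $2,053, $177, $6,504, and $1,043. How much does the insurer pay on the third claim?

Bill 1, $2,053: $880 finishes the deductible; $1,173 goes to coinsurance; coinsurance $1,173 × 25% = $293.25. Cost to patient: $1,173.25. OOP to date $1,173.25. Plan pays $2,053 − $1,173.25 = $879.75.
Bill 2, $177: deductible met; 25% of $177 = $44.25. Cost to patient: $44.25. OOP to date $1,217.50. Insurer: $177 − $44.25 = $132.75.
Bill 3, $6,504: 25% coinsurance on $6,504 = $1,626. OOP would hit $2,843.50 > $2,000, so the cap limits the patient to $2,000 − $1,217.50 = $782.50. Plan pays $6,504 − $782.50 = $5,721.50.

$5,721.50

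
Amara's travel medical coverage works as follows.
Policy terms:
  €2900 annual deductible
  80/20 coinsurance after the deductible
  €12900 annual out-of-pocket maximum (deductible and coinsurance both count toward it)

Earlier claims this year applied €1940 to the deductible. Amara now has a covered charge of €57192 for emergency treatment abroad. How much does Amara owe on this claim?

€10960

Remaining deductible: €2900 − €1940 = €960.
The remaining €56232 (= €57192 − €960) moves to coinsurance.
Traveler's 20% share of €56232 is €11246.40.
That puts the traveler's cost at €960 + €11246.40 = €12206.40 before any cap.
That would bring total out-of-pocket to €14146.40, past the €12900 cap. The traveler is capped at €12900 − €1940 = €10960 on this claim.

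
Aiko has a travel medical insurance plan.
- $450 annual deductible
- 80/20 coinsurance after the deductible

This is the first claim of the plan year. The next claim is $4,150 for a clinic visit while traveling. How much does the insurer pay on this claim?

$2,960

Deductible not yet touched, so the first $450 of the bill goes to the deductible.
After the $450 deductible portion, $4,150 − $450 = $3,700 is subject to coinsurance.
20% of $3,700 = $740 falls to the traveler.
Traveler responsibility: $450 + $740 = $1,190.
Insurer pays the balance: $4,150 − $1,190 = $2,960.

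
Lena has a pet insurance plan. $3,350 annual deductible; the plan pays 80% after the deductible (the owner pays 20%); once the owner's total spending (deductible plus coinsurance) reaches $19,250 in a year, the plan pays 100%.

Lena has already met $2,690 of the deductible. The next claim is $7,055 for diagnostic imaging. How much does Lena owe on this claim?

$2,690 of the $3,350 deductible is already met, leaving $660.
That leaves $7,055 − $660 = $6,395 for coinsurance.
Owner's 20% share of $6,395 is $1,279.
That puts the owner's cost at $660 + $1,279 = $1,939 before any cap.
Year-to-date out-of-pocket becomes $2,690 + $1,939 = $4,629, still under the $19,250 maximum, so no cap applies.

$1,939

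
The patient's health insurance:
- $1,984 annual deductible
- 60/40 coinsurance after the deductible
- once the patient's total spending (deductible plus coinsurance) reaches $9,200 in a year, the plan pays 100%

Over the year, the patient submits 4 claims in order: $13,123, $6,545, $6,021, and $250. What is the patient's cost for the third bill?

Bill 1, $13,123: $1,984 finishes the deductible; $11,139 goes to coinsurance; coinsurance $11,139 × 40% = $4,455.60. Patient owes $6,439.60 (running OOP $6,439.60).
Bill 2, $6,545: 40% coinsurance on $6,545 = $2,618. Cost to patient: $2,618. OOP to date $9,057.60.
Bill 3, $6,021: 40% coinsurance on $6,021 = $2,408.40. That would push OOP to $11,466, over the $9,200 cap, so patient pays $9,200 − $9,057.60 = $142.40.

$142.40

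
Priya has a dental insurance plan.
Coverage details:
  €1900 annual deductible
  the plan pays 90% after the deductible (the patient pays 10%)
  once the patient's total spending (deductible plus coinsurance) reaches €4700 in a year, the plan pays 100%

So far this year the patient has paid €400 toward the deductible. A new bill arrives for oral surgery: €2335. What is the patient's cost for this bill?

€400 of the €1900 deductible is already met, leaving €1500.
The remaining €835 (= €2335 − €1500) moves to coinsurance.
Patient's 10% share of €835 is €83.50.
That puts the patient's cost at €1500 + €83.50 = €1583.50 before any cap.
Total out-of-pocket so far would be €400 + €1583.50 = €1983.50, below the €4700 cap — no reduction.

€1583.50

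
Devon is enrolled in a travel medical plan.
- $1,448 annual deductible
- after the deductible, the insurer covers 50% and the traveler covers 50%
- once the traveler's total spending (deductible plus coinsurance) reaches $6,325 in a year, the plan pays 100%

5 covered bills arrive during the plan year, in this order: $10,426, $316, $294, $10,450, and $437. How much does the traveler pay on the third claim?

Bill 1, $10,426: deductible takes $1,448, $8,978 remains; traveler's 50% is $4,489. Traveler pays $5,937; OOP now $5,937.
Bill 2, $316: deductible met; 50% of $316 = $158. Traveler owes $158 (running OOP $6,095).
Bill 3, $294: 50% coinsurance on $294 = $147. Traveler pays $147; OOP now $6,242.

$147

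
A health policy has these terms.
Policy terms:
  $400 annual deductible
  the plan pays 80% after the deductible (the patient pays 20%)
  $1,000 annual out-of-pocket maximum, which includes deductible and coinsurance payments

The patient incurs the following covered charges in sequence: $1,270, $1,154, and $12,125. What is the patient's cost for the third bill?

$195.20

Bill 1, $1,270: $400 to deductible, leaving $870; coinsurance $870 × 20% = $174. Patient pays $574; OOP now $574.
Bill 2, $1,154: 20% coinsurance on $1,154 = $230.80. Patient owes $230.80 (running OOP $804.80).
Bill 3, $12,125: 20% coinsurance on $12,125 = $2,425. OOP would hit $3,229.80 > $1,000, so the cap limits the patient to $1,000 − $804.80 = $195.20.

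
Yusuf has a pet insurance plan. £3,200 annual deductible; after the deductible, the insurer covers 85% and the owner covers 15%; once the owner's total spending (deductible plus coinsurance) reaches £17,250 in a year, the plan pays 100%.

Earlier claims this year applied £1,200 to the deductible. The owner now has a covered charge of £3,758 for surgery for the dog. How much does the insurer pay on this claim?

£1,494.30

£1,200 of the £3,200 deductible is already met, leaving £2,000.
After the £2,000 deductible portion, £3,758 − £2,000 = £1,758 is subject to coinsurance.
Owner's 15% share of £1,758 is £263.70.
That puts the owner's cost at £2,000 + £263.70 = £2,263.70 before any cap.
Cumulative spending £1,200 + £2,263.70 = £3,463.70 stays under the £17,250 maximum.
Insurer pays the balance: £3,758 − £2,263.70 = £1,494.30.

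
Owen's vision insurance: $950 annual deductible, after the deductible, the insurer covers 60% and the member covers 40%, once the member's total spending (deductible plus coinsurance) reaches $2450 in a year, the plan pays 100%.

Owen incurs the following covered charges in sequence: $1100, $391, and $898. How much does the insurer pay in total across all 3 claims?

$863.40

Claim 1 — $1100: $950 finishes the deductible; $150 goes to coinsurance; coinsurance $150 × 40% = $60. Member owes $1010 (running OOP $1010). Plan pays $1100 − $1010 = $90.
Claim 2 — $391: 40% coinsurance on $391 = $156.40. Cost to member: $156.40. OOP to date $1166.40. Insurer: $391 − $156.40 = $234.60.
Claim 3 — $898: deductible already satisfied, so member's share is 40% × $898 = $359.20. Member pays $359.20; OOP now $1525.60. Insurer: $898 − $359.20 = $538.80.
Insurer total = bills − member's total = $2389 − $1525.60 = $863.40.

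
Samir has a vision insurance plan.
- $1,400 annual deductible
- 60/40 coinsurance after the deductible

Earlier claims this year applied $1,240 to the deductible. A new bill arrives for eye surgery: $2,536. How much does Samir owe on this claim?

Remaining deductible: $1,400 − $1,240 = $160.
The remaining $2,376 (= $2,536 − $160) moves to coinsurance.
40% of $2,376 = $950.40 falls to the member.
So the member owes $160 + $950.40 = $1,110.40.

$1,110.40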